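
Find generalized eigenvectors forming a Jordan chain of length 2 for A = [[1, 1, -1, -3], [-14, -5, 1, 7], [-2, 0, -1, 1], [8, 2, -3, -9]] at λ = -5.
v_1 = [[0, 1, 0, 0]]^T, v_2 = [[1, 0, 0, 2]]^T

We seek v_1 ∈ ker((A + 5I)^2) \ ker(A + 5I), then set v_{i+1} = (A + 5I) v_i.

One such chain is v_1 = [[0, 1, 0, 0]]^T, v_2 = [[1, 0, 0, 2]]^T. Check: (A + 5I) v_2 = [[0, 0, 0, 0]]^T = 0.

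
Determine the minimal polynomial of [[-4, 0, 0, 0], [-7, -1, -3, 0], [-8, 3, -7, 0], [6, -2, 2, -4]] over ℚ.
m_A(x) = (x + 4)^3

The characteristic polynomial factors as (x + 4)^4. The minimal polynomial is ∏(x - λ)^{k_λ} where k_λ is the size of the largest Jordan block at λ.

For λ = -4: rank(A + 4I) = 2, and the largest Jordan block has size 3 (the smallest k with rank((A + 4I)^k) = rank((A + 4I)^(k+1))).

So m_A(x) = (x + 4)^3.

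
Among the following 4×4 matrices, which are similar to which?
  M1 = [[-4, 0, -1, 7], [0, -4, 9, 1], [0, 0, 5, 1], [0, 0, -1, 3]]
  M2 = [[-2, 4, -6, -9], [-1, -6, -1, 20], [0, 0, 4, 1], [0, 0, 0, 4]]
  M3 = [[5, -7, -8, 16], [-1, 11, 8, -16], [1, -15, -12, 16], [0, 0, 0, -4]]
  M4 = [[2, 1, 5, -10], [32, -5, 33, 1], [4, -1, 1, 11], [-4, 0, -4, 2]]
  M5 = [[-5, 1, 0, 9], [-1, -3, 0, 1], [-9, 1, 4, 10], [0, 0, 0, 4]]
Characteristic polynomials: χ_{M1} = (x - 4)^2(x + 4)^2, χ_{M2} = (x - 4)^2(x + 4)^2, χ_{M3} = (x - 4)^2(x + 4)^2, χ_{M4} = (x - 4)^2(x + 4)^2, χ_{M5} = (x - 4)^2(x + 4)^2.

{M1, M3}: invariant factors x + 4, (x - 4)^2(x + 4).

{M2, M4, M5}: invariant factors (x - 4)^2(x + 4)^2.

Matrices are similar if and only if their invariant-factor lists agree; the partition into similarity classes is {M1, M3}, {M2, M4, M5}.

2 classes: {M1, M3}, {M2, M4, M5}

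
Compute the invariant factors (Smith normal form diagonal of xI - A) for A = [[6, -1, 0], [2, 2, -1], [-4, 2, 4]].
The Jordan structure of A has elementary divisors (x - 4)^3. Arranging the block sizes at each eigenvalue in decreasing order and taking row products gives the invariant factors.

Invariant factors (smallest first, each dividing the next): (x - 4)^3.

Check: the last factor (x - 4)^3 is the minimal polynomial, and the product (x - 4)^3 is the characteristic polynomial.

(x - 4)^3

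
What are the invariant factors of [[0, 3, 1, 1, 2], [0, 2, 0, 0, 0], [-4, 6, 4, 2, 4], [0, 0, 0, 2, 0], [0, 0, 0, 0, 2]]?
x - 2, x - 2, x - 2, (x - 2)^2

The Jordan structure of A has elementary divisors (x - 2)^2, (x - 2), (x - 2), (x - 2). Arranging the block sizes at each eigenvalue in decreasing order and taking row products gives the invariant factors.

Invariant factors (smallest first, each dividing the next): x - 2, x - 2, x - 2, (x - 2)^2.

Check: the last factor (x - 2)^2 is the minimal polynomial, and the product (x - 2)^5 is the characteristic polynomial.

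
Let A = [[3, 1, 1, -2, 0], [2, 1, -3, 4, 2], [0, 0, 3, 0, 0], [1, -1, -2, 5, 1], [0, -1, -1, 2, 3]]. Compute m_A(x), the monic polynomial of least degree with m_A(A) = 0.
m_A(x) = (x - 3)^3

The characteristic polynomial factors as (x - 3)^5. The minimal polynomial is ∏(x - λ)^{k_λ} where k_λ is the size of the largest Jordan block at λ.

For λ = 3: rank(A - 3I) = 3, and the largest Jordan block has size 3 (the smallest k with rank((A - 3I)^k) = rank((A - 3I)^(k+1))).

So m_A(x) = (x - 3)^3.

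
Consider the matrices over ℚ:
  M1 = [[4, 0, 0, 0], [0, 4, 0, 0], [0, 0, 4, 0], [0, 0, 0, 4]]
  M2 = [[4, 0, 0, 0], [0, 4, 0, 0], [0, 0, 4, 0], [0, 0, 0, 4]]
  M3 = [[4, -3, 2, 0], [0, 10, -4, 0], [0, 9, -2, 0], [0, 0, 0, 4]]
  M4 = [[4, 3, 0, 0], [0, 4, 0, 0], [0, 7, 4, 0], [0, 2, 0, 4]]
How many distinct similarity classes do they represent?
Characteristic polynomials: χ_{M1} = (x - 4)^4, χ_{M2} = (x - 4)^4, χ_{M3} = (x - 4)^4, χ_{M4} = (x - 4)^4.

{M1, M2}: invariant factors x - 4, x - 4, x - 4, x - 4.

{M3, M4}: invariant factors x - 4, x - 4, (x - 4)^2.

Matrices are similar if and only if their invariant-factor lists agree; the partition into similarity classes is {M1, M2}, {M3, M4}.

2 classes: {M1, M2}, {M3, M4}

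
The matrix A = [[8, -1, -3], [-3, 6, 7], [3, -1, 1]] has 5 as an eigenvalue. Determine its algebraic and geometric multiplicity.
The characteristic polynomial is (x - 5)^3, so the factor x - 5 appears with exponent 3: the algebraic multiplicity is 3.

rank(A - 5I) = 2, so the eigenspace has dimension 3 - 2 = 1: the geometric multiplicity is 1.

Since 1 < 3, A is not diagonalizable.

algebraic multiplicity 3, geometric multiplicity 1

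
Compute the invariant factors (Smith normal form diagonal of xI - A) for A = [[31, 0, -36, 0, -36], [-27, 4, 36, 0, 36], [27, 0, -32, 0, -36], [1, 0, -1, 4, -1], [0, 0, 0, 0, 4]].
x - 4, x - 4, (x - 4)^2(x + 5)

The Jordan structure of A has elementary divisors (x + 5), (x - 4)^2, (x - 4), (x - 4). Arranging the block sizes at each eigenvalue in decreasing order and taking row products gives the invariant factors.

Invariant factors (smallest first, each dividing the next): x - 4, x - 4, (x - 4)^2(x + 5).

Check: the last factor (x - 4)^2(x + 5) is the minimal polynomial, and the product (x - 4)^4(x + 5) is the characteristic polynomial.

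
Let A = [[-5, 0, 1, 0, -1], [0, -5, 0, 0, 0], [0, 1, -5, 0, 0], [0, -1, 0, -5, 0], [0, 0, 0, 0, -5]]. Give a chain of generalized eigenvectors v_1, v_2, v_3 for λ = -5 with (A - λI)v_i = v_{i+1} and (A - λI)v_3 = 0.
v_1 = [[-2, 1, 0, 0, 0]]^T, v_2 = [[0, 0, 1, -1, 0]]^T, v_3 = [[1, 0, 0, 0, 0]]^T

We seek v_1 ∈ ker((A + 5I)^3) \ ker((A + 5I)^2), then set v_{i+1} = (A + 5I) v_i.

One such chain is v_1 = [[-2, 1, 0, 0, 0]]^T, v_2 = [[0, 0, 1, -1, 0]]^T, v_3 = [[1, 0, 0, 0, 0]]^T. Check: (A + 5I) v_3 = [[0, 0, 0, 0, 0]]^T = 0.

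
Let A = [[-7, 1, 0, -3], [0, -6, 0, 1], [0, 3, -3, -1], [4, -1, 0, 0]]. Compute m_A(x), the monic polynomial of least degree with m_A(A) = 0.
m_A(x) = (x + 3)(x + 5)^2

The characteristic polynomial factors as (x + 3)^2(x + 5)^2. The minimal polynomial is ∏(x - λ)^{k_λ} where k_λ is the size of the largest Jordan block at λ.

For λ = -5: rank(A + 5I) = 3, and the largest Jordan block has size 2 (the smallest k with rank((A + 5I)^k) = rank((A + 5I)^(k+1))).
For λ = -3: rank(A + 3I) = 2, and the largest Jordan block has size 1 (the smallest k with rank((A + 3I)^k) = rank((A + 3I)^(k+1))).

So m_A(x) = (x + 3)(x + 5)^2.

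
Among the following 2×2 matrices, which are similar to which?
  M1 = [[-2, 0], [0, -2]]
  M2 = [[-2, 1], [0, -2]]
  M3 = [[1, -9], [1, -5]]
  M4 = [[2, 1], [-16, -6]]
2 classes: {M1}, {M2, M3, M4}

Characteristic polynomials: χ_{M1} = (x + 2)^2, χ_{M2} = (x + 2)^2, χ_{M3} = (x + 2)^2, χ_{M4} = (x + 2)^2.

{M1}: invariant factors x + 2, x + 2.

{M2, M3, M4}: invariant factors (x + 2)^2.

Matrices are similar if and only if their invariant-factor lists agree; the partition into similarity classes is {M1}, {M2, M3, M4}.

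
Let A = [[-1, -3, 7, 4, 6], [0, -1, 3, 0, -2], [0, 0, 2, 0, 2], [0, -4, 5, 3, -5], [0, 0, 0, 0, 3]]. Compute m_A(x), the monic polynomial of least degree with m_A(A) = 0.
The characteristic polynomial factors as (x - 3)^2(x - 2)(x + 1)^2. The minimal polynomial is ∏(x - λ)^{k_λ} where k_λ is the size of the largest Jordan block at λ.

For λ = -1: rank(A + I) = 4, and the largest Jordan block has size 2 (the smallest k with rank((A + I)^k) = rank((A + I)^(k+1))).
For λ = 2: rank(A - 2I) = 4, and the largest Jordan block has size 1 (the smallest k with rank((A - 2I)^k) = rank((A - 2I)^(k+1))).
For λ = 3: rank(A - 3I) = 4, and the largest Jordan block has size 2 (the smallest k with rank((A - 3I)^k) = rank((A - 3I)^(k+1))).

So m_A(x) = (x - 3)^2(x - 2)(x + 1)^2.

m_A(x) = (x - 3)^2(x - 2)(x + 1)^2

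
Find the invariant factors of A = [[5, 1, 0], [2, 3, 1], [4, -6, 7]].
The Jordan structure of A has elementary divisors (x - 5)^3. Arranging the block sizes at each eigenvalue in decreasing order and taking row products gives the invariant factors.

Invariant factors (smallest first, each dividing the next): (x - 5)^3.

Check: the last factor (x - 5)^3 is the minimal polynomial, and the product (x - 5)^3 is the characteristic polynomial.

(x - 5)^3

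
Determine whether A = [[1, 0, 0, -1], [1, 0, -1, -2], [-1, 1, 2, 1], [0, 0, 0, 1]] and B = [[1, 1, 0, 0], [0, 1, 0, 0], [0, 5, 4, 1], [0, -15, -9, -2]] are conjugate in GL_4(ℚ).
Yes.

Two matrices over a field are similar if and only if they have the same invariant factors.

Both A and B have characteristic polynomial (x - 1)^4 and minimal polynomial (x - 1)^2. Computing further, both have invariant factors (x - 1)^2, (x - 1)^2. Hence A and B are similar.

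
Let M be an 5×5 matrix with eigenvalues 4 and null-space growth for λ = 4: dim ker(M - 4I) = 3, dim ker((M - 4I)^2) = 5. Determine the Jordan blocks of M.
Jordan blocks: (4, 2), (4, 2), (4, 1)

λ = 4: successive nullity increments [3, 2] count blocks of size ≥ k; block sizes are [2, 2, 1].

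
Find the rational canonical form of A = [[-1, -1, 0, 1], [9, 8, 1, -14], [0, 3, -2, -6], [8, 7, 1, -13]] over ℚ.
The invariant factors of A (the non-unit diagonal entries of the Smith normal form of xI - A over ℚ[x]) are x^2(x + 3)(x + 5), each dividing the next. The characteristic polynomial is their product, x^2(x + 3)(x + 5).

The rational canonical form is the block-diagonal matrix of companion matrices C(f_i):
R = [[0, 0, 0, 0], [1, 0, 0, 0], [0, 1, 0, -15], [0, 0, 1, -8]].

R = [[0, 0, 0, 0], [1, 0, 0, 0], [0, 1, 0, -15], [0, 0, 1, -8]]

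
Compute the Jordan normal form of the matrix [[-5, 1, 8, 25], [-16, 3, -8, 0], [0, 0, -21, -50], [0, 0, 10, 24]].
J = [[-1, 1, 0, 0], [0, -1, 0, 0], [0, 0, -1, 0], [0, 0, 0, 4]]

The characteristic polynomial is det(xI - A) = (x - 4)(x + 1)^3, so the eigenvalues are -1 (algebraic multiplicity 3), 4 (algebraic multiplicity 1).

For λ = -1: rank(A + I) = 2, rank((A + I)^2) = 1. The eigenspace has dimension 4 - 2 = 2, so there are 2 Jordan blocks; the rank sequence gives block sizes [2, 1].

For λ = 4: algebraic multiplicity 1 gives one 1×1 block.

Assembling the blocks gives the Jordan form J above.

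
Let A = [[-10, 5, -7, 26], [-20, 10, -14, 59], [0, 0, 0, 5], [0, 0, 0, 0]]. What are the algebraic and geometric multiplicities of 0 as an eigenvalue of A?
algebraic multiplicity 4, geometric multiplicity 2

The characteristic polynomial is x^4, so the factor x appears with exponent 4: the algebraic multiplicity is 4.

rank(A) = 2, so the eigenspace has dimension 4 - 2 = 2: the geometric multiplicity is 2.

Since 2 < 4, A is not diagonalizable.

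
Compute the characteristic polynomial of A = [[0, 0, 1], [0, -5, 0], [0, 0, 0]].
χ_A(x) = x^2(x + 5)

xI - A = [[x, 0, -1], [0, x + 5, 0], [0, 0, x]].

Expanding det(xI - A) along the first row:
det(xI - A) = + (x)·det([[x + 5, 0], [0, x]]) - (0)·det([[0, 0], [0, x]]) + (-1)·det([[0, x + 5], [0, 0]]).

Evaluating gives χ_A(x) = x^3 + 5x^2 = x^2(x + 5).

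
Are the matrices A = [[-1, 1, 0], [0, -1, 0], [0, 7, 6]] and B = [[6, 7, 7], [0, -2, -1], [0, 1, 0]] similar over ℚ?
Two matrices over a field are similar if and only if they have the same invariant factors.

Both A and B have characteristic polynomial (x - 6)(x + 1)^2 and minimal polynomial (x - 6)(x + 1)^2. Computing further, both have invariant factors (x - 6)(x + 1)^2. Hence A and B are similar.

Yes.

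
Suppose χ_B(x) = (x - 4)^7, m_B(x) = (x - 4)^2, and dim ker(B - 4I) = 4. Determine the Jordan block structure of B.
Jordan blocks: (4, 2), (4, 2), (4, 2), (4, 1)

λ = 4: algebraic multiplicity 7 (exponent in χ_B), largest block size 2 (exponent in m_B), 4 blocks (geometric multiplicity). These force block sizes [2, 2, 2, 1].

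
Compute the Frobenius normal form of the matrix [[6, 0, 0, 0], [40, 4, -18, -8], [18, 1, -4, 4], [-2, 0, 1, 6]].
R = [[6, 0, 0, 0], [0, 0, 0, -12], [0, 1, 0, 2], [0, 0, 1, 6]]

The invariant factors of A (the non-unit diagonal entries of the Smith normal form of xI - A over ℚ[x]) are x - 6, (x - 6)(x^2 - 2), each dividing the next. The characteristic polynomial is their product, (x - 6)^2(x^2 - 2).

The rational canonical form is the block-diagonal matrix of companion matrices C(f_i):
R = [[6, 0, 0, 0], [0, 0, 0, -12], [0, 1, 0, 2], [0, 0, 1, 6]].

Note the characteristic polynomial does not split into linear factors over ℚ, so A has no Jordan form over ℚ; the rational canonical form exists over any field.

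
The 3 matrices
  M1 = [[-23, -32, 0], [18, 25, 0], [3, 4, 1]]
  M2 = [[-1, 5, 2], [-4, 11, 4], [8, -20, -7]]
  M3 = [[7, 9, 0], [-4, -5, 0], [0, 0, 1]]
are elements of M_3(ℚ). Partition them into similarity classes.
1 class: {M1, M2, M3}

Characteristic polynomials: χ_{M1} = (x - 1)^3, χ_{M2} = (x - 1)^3, χ_{M3} = (x - 1)^3.

{M1, M2, M3}: invariant factors x - 1, (x - 1)^2.

Matrices are similar if and only if their invariant-factor lists agree; the partition into similarity classes is {M1, M2, M3}.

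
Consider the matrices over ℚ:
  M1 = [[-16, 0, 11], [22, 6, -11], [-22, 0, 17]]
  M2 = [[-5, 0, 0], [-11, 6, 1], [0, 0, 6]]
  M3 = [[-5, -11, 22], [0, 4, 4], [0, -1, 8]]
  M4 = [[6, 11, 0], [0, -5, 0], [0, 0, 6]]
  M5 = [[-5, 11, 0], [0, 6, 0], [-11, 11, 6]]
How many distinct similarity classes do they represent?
Characteristic polynomials: χ_{M1} = (x - 6)^2(x + 5), χ_{M2} = (x - 6)^2(x + 5), χ_{M3} = (x - 6)^2(x + 5), χ_{M4} = (x - 6)^2(x + 5), χ_{M5} = (x - 6)^2(x + 5).

{M1, M4, M5}: invariant factors x - 6, (x - 6)(x + 5).

{M2, M3}: invariant factors (x - 6)^2(x + 5).

Matrices are similar if and only if their invariant-factor lists agree; the partition into similarity classes is {M1, M4, M5}, {M2, M3}.

2 classes: {M1, M4, M5}, {M2, M3}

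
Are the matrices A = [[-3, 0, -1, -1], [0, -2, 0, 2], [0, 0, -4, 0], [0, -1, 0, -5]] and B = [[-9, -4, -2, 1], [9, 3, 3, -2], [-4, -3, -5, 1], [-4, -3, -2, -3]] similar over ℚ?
Both have characteristic polynomial (x + 3)^2(x + 4)^2, but the minimal polynomial of A is (x + 3)^2(x + 4) while the minimal polynomial of B is (x + 3)^2(x + 4)^2. The minimal polynomial is a similarity invariant, so A and B are not similar.

No.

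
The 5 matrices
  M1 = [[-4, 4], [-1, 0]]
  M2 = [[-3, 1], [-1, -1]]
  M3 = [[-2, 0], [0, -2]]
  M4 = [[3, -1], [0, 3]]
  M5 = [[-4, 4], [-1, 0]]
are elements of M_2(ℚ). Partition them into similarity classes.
3 classes: {M1, M2, M5}, {M3}, {M4}

Characteristic polynomials: χ_{M1} = (x + 2)^2, χ_{M2} = (x + 2)^2, χ_{M3} = (x + 2)^2, χ_{M4} = (x - 3)^2, χ_{M5} = (x + 2)^2.

{M1, M2, M5}: invariant factors (x + 2)^2.

{M3}: invariant factors x + 2, x + 2.

{M4}: invariant factors (x - 3)^2.

Matrices are similar if and only if their invariant-factor lists agree; the partition into similarity classes is {M1, M2, M5}, {M3}, {M4}.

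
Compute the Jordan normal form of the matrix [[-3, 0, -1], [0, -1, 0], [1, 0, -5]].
The characteristic polynomial is det(xI - A) = (x + 1)(x + 4)^2, so the eigenvalues are -4 (algebraic multiplicity 2), -1 (algebraic multiplicity 1).

For λ = -4: rank(A + 4I) = 2, rank((A + 4I)^2) = 1. The eigenspace has dimension 3 - 2 = 1, so there is 1 Jordan block; the rank sequence gives block sizes [2].

For λ = -1: algebraic multiplicity 1 gives one 1×1 block.

Assembling the blocks gives the Jordan form J above.

J = [[-4, 1, 0], [0, -4, 0], [0, 0, -1]]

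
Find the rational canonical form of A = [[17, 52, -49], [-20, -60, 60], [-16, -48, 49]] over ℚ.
The invariant factors of A (the non-unit diagonal entries of the Smith normal form of xI - A over ℚ[x]) are (x - 5)(x^2 - x + 4), each dividing the next. The characteristic polynomial is their product, (x - 5)(x^2 - x + 4).

The rational canonical form is the block-diagonal matrix of companion matrices C(f_i):
R = [[0, 0, 20], [1, 0, -9], [0, 1, 6]].

Note the characteristic polynomial does not split into linear factors over ℚ, so A has no Jordan form over ℚ; the rational canonical form exists over any field.

R = [[0, 0, 20], [1, 0, -9], [0, 1, 6]]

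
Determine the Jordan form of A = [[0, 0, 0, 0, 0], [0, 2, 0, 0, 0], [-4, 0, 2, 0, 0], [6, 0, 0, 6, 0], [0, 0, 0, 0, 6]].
J = [[0, 0, 0, 0, 0], [0, 2, 0, 0, 0], [0, 0, 2, 0, 0], [0, 0, 0, 6, 0], [0, 0, 0, 0, 6]]

The characteristic polynomial is det(xI - A) = x(x - 6)^2(x - 2)^2, so the eigenvalues are 0 (algebraic multiplicity 1), 2 (algebraic multiplicity 2), 6 (algebraic multiplicity 2).

For λ = 0: algebraic multiplicity 1 gives one 1×1 block.

For λ = 2: rank(A - 2I) = 3. The eigenspace has dimension 5 - 3 = 2, so there are 2 Jordan blocks; the rank sequence gives block sizes [1, 1].

For λ = 6: rank(A - 6I) = 3. The eigenspace has dimension 5 - 3 = 2, so there are 2 Jordan blocks; the rank sequence gives block sizes [1, 1].

Assembling the blocks gives the Jordan form J above.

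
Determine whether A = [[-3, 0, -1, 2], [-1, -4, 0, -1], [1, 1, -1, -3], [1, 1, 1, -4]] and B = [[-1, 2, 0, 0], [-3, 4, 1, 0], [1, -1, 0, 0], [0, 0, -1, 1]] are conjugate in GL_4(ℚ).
trace(A) = -12 but trace(B) = 4. The trace is a similarity invariant, so A and B are not similar.

No.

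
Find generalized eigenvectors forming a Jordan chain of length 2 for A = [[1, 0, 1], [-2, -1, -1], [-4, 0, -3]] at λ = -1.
We seek v_1 ∈ ker((A + I)^2) \ ker(A + I), then set v_{i+1} = (A + I) v_i.

One such chain is v_1 = [[1, 0, -1]]^T, v_2 = [[1, -1, -2]]^T. Check: (A + I) v_2 = [[0, 0, 0]]^T = 0.

v_1 = [[1, 0, -1]]^T, v_2 = [[1, -1, -2]]^T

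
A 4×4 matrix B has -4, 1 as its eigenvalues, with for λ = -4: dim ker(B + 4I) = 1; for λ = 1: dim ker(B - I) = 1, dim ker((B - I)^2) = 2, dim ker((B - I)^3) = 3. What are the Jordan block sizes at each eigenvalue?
Jordan blocks: (-4, 1), (1, 3)

λ = -4: successive nullity increments [1] count blocks of size ≥ k; block sizes are [1].
λ = 1: successive nullity increments [1, 1, 1] count blocks of size ≥ k; block sizes are [3].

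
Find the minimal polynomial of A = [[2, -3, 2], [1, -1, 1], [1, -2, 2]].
m_A(x) = (x - 1)^3

The characteristic polynomial factors as (x - 1)^3. The minimal polynomial is ∏(x - λ)^{k_λ} where k_λ is the size of the largest Jordan block at λ.

For λ = 1: rank(A - I) = 2, and the largest Jordan block has size 3 (the smallest k with rank((A - I)^k) = rank((A - I)^(k+1))).

So m_A(x) = (x - 1)^3.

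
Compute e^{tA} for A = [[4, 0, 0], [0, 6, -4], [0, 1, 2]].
e^{tA} = [[e^{4*t}, 0, 0], [0, (2*t + 1)*e^{4*t}, -4*t*e^{4*t}], [0, t*e^{4*t}, (1 - 2*t)*e^{4*t}]]

A has Jordan form J = [[4, 1, 0], [0, 4, 0], [0, 0, 4]] with A = PJP^{-1}, so e^{tA} = P e^{tJ} P^{-1}.

For a Jordan block J_k(λ), e^{tJ_k(λ)} = e^{λt} · (I + tN + t^2 N^2/2! + ... + t^{k-1} N^{k-1}/(k-1)!) where N is the nilpotent superdiagonal part.

Assembling the blocks and conjugating back gives the entries of e^{tA} as shown above.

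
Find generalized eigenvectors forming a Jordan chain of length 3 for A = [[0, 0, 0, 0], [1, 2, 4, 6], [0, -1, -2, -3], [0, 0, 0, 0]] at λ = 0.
v_1 = [[1, -2, 1, 0]]^T, v_2 = [[0, 1, 0, 0]]^T, v_3 = [[0, 2, -1, 0]]^T

We seek v_1 ∈ ker(A^3) \ ker(A^2), then set v_{i+1} = A v_i.

One such chain is v_1 = [[1, -2, 1, 0]]^T, v_2 = [[0, 1, 0, 0]]^T, v_3 = [[0, 2, -1, 0]]^T. Check: A v_3 = [[0, 0, 0, 0]]^T = 0.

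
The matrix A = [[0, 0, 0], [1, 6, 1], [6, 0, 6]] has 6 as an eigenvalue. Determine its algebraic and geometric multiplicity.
algebraic multiplicity 2, geometric multiplicity 1

The characteristic polynomial is x(x - 6)^2, so the factor x - 6 appears with exponent 2: the algebraic multiplicity is 2.

rank(A - 6I) = 2, so the eigenspace has dimension 3 - 2 = 1: the geometric multiplicity is 1.

Since 1 < 2, A is not diagonalizable.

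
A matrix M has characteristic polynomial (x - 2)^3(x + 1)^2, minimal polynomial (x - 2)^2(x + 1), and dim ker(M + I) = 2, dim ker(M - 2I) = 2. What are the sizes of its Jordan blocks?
Jordan blocks: (-1, 1), (-1, 1), (2, 2), (2, 1)

λ = -1: algebraic multiplicity 2 (exponent in χ_M), largest block size 1 (exponent in m_M), 2 blocks (geometric multiplicity). These force block sizes [1, 1].
λ = 2: algebraic multiplicity 3 (exponent in χ_M), largest block size 2 (exponent in m_M), 2 blocks (geometric multiplicity). These force block sizes [2, 1].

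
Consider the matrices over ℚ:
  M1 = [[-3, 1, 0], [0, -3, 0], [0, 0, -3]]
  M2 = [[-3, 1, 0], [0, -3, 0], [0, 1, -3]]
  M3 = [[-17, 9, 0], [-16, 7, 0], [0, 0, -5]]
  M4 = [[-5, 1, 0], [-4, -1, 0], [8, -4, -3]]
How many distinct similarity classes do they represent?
Characteristic polynomials: χ_{M1} = (x + 3)^3, χ_{M2} = (x + 3)^3, χ_{M3} = (x + 5)^3, χ_{M4} = (x + 3)^3.

{M1, M2, M4}: invariant factors x + 3, (x + 3)^2.

{M3}: invariant factors x + 5, (x + 5)^2.

Matrices are similar if and only if their invariant-factor lists agree; the partition into similarity classes is {M1, M2, M4}, {M3}.

2 classes: {M1, M2, M4}, {M3}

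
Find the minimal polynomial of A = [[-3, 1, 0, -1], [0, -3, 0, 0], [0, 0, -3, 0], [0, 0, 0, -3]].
The characteristic polynomial factors as (x + 3)^4. The minimal polynomial is ∏(x - λ)^{k_λ} where k_λ is the size of the largest Jordan block at λ.

For λ = -3: rank(A + 3I) = 1, and the largest Jordan block has size 2 (the smallest k with rank((A + 3I)^k) = rank((A + 3I)^(k+1))).

So m_A(x) = (x + 3)^2.

m_A(x) = (x + 3)^2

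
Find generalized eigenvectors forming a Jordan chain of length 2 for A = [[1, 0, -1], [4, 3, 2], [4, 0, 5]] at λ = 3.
v_1 = [[1, -1, -1]]^T, v_2 = [[-1, 2, 2]]^T

We seek v_1 ∈ ker((A - 3I)^2) \ ker(A - 3I), then set v_{i+1} = (A - 3I) v_i.

One such chain is v_1 = [[1, -1, -1]]^T, v_2 = [[-1, 2, 2]]^T. Check: (A - 3I) v_2 = [[0, 0, 0]]^T = 0.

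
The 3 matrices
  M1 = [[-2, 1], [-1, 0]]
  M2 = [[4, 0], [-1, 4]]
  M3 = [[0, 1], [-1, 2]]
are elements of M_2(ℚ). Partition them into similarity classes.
3 classes: {M1}, {M2}, {M3}

Characteristic polynomials: χ_{M1} = (x + 1)^2, χ_{M2} = (x - 4)^2, χ_{M3} = (x - 1)^2.

{M1}: invariant factors (x + 1)^2.

{M2}: invariant factors (x - 4)^2.

{M3}: invariant factors (x - 1)^2.

Matrices are similar if and only if their invariant-factor lists agree; the partition into similarity classes is {M1}, {M2}, {M3}.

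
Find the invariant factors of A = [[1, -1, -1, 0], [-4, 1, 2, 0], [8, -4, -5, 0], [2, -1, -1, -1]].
The Jordan structure of A has elementary divisors (x + 1)^2, (x + 1), (x + 1). Arranging the block sizes at each eigenvalue in decreasing order and taking row products gives the invariant factors.

Invariant factors (smallest first, each dividing the next): x + 1, x + 1, (x + 1)^2.

Check: the last factor (x + 1)^2 is the minimal polynomial, and the product (x + 1)^4 is the characteristic polynomial.

x + 1, x + 1, (x + 1)^2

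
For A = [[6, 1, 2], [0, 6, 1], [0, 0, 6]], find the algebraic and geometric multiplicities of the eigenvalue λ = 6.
algebraic multiplicity 3, geometric multiplicity 1

The characteristic polynomial is (x - 6)^3, so the factor x - 6 appears with exponent 3: the algebraic multiplicity is 3.

rank(A - 6I) = 2, so the eigenspace has dimension 3 - 2 = 1: the geometric multiplicity is 1.

Since 1 < 3, A is not diagonalizable.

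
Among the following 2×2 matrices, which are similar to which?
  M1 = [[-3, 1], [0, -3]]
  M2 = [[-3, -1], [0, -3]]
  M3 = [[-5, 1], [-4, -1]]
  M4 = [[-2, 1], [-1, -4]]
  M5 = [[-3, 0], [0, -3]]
2 classes: {M1, M2, M3, M4}, {M5}

Characteristic polynomials: χ_{M1} = (x + 3)^2, χ_{M2} = (x + 3)^2, χ_{M3} = (x + 3)^2, χ_{M4} = (x + 3)^2, χ_{M5} = (x + 3)^2.

{M1, M2, M3, M4}: invariant factors (x + 3)^2.

{M5}: invariant factors x + 3, x + 3.

Matrices are similar if and only if their invariant-factor lists agree; the partition into similarity classes is {M1, M2, M3, M4}, {M5}.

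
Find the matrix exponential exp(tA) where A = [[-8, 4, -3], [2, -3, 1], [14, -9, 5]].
e^{tA} = [[(t^2 - 6*t + 1)*e^{-2*t}, t*(8 - t)*e^{-2*t}/2, t*(t - 6)*e^{-2*t}/2], [2*t*e^{-2*t}, (1 - t)*e^{-2*t}, t*e^{-2*t}], [2*t*(7 - t)*e^{-2*t}, t*(t - 9)*e^{-2*t}, (-t^2 + 7*t + 1)*e^{-2*t}]]

A has Jordan form J = [[-2, 1, 0], [0, -2, 1], [0, 0, -2]] with A = PJP^{-1}, so e^{tA} = P e^{tJ} P^{-1}.

For a Jordan block J_k(λ), e^{tJ_k(λ)} = e^{λt} · (I + tN + t^2 N^2/2! + ... + t^{k-1} N^{k-1}/(k-1)!) where N is the nilpotent superdiagonal part.

Assembling the blocks and conjugating back gives the entries of e^{tA} as shown above.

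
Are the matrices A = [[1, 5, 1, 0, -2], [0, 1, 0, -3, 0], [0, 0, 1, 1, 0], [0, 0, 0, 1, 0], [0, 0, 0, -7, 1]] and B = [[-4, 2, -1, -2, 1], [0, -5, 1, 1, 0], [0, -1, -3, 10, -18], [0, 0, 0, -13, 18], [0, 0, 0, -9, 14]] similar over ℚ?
No.

trace(A) = 5 but trace(B) = -11. The trace is a similarity invariant, so A and B are not similar.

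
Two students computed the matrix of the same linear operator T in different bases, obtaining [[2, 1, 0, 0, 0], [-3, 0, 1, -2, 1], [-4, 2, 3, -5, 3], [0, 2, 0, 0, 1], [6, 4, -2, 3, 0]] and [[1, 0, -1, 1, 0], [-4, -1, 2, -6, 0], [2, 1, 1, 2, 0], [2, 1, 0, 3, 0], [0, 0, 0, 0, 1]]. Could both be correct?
No.

Both have characteristic polynomial (x - 1)^5, but the minimal polynomial of A is (x - 1)^3 while the minimal polynomial of B is (x - 1)^2. The minimal polynomial is a similarity invariant, so A and B are not similar.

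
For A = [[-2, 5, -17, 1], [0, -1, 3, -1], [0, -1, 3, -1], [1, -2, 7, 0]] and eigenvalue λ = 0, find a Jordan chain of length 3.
We seek v_1 ∈ ker(A^3) \ ker(A^2), then set v_{i+1} = A v_i.

One such chain is v_1 = [[-4, 1, 1, 2]]^T, v_2 = [[-2, 0, 0, 1]]^T, v_3 = [[5, -1, -1, -2]]^T. Check: A v_3 = [[0, 0, 0, 0]]^T = 0.

v_1 = [[-4, 1, 1, 2]]^T, v_2 = [[-2, 0, 0, 1]]^T, v_3 = [[5, -1, -1, -2]]^T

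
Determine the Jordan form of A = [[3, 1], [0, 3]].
J = [[3, 1], [0, 3]]

The characteristic polynomial is det(xI - A) = (x - 3)^2, so the eigenvalues are 3 (algebraic multiplicity 2).

For λ = 3: rank(A - 3I) = 1, rank((A - 3I)^2) = 0. The eigenspace has dimension 2 - 1 = 1, so there is 1 Jordan block; the rank sequence gives block sizes [2].

Assembling the blocks gives the Jordan form J above.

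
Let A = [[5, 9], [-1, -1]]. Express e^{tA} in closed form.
e^{tA} = [[(3*t + 1)*e^{2*t}, 9*t*e^{2*t}], [-t*e^{2*t}, (1 - 3*t)*e^{2*t}]]

A has Jordan form J = [[2, 1], [0, 2]] with A = PJP^{-1}, so e^{tA} = P e^{tJ} P^{-1}.

For a Jordan block J_k(λ), e^{tJ_k(λ)} = e^{λt} · (I + tN + t^2 N^2/2! + ... + t^{k-1} N^{k-1}/(k-1)!) where N is the nilpotent superdiagonal part.

Assembling the blocks and conjugating back gives the entries of e^{tA} as shown above.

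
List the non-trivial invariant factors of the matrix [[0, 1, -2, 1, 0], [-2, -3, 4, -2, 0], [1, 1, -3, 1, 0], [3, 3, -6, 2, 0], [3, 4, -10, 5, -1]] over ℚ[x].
x + 1, (x + 1)^2, (x + 1)^2

The Jordan structure of A has elementary divisors (x + 1)^2, (x + 1)^2, (x + 1). Arranging the block sizes at each eigenvalue in decreasing order and taking row products gives the invariant factors.

Invariant factors (smallest first, each dividing the next): x + 1, (x + 1)^2, (x + 1)^2.

Check: the last factor (x + 1)^2 is the minimal polynomial, and the product (x + 1)^5 is the characteristic polynomial.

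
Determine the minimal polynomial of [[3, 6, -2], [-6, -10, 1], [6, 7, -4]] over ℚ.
The characteristic polynomial factors as (x + 3)^2(x + 5). The minimal polynomial is ∏(x - λ)^{k_λ} where k_λ is the size of the largest Jordan block at λ.

For λ = -5: rank(A + 5I) = 2, and the largest Jordan block has size 1 (the smallest k with rank((A + 5I)^k) = rank((A + 5I)^(k+1))).
For λ = -3: rank(A + 3I) = 2, and the largest Jordan block has size 2 (the smallest k with rank((A + 3I)^k) = rank((A + 3I)^(k+1))).

So m_A(x) = (x + 3)^2(x + 5).

m_A(x) = (x + 3)^2(x + 5)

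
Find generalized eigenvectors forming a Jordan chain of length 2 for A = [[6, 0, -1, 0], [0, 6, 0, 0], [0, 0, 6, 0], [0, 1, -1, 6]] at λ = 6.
We seek v_1 ∈ ker((A - 6I)^2) \ ker(A - 6I), then set v_{i+1} = (A - 6I) v_i.

One such chain is v_1 = [[0, 1, -1, 0]]^T, v_2 = [[1, 0, 0, 2]]^T. Check: (A - 6I) v_2 = [[0, 0, 0, 0]]^T = 0.

v_1 = [[0, 1, -1, 0]]^T, v_2 = [[1, 0, 0, 2]]^T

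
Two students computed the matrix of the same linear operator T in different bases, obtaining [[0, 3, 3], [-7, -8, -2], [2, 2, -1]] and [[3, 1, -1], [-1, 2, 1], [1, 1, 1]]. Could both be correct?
No.

trace(A) = -9 but trace(B) = 6. The trace is a similarity invariant, so A and B are not similar.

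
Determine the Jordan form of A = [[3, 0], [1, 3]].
J = [[3, 1], [0, 3]]

The characteristic polynomial is det(xI - A) = (x - 3)^2, so the eigenvalues are 3 (algebraic multiplicity 2).

For λ = 3: rank(A - 3I) = 1, rank((A - 3I)^2) = 0. The eigenspace has dimension 2 - 1 = 1, so there is 1 Jordan block; the rank sequence gives block sizes [2].

Assembling the blocks gives the Jordan form J above.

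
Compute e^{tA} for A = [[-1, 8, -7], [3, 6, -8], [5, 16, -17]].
e^{tA} = [[(-t^2 + 3*t + 1)*e^{-4*t}, 4*t*(2 - t)*e^{-4*t}, t*(3*t - 7)*e^{-4*t}], [t*(6 - t)*e^{-4*t}/2, (-2*t^2 + 10*t + 1)*e^{-4*t}, t*(3*t - 16)*e^{-4*t}/2], [t*(5 - t)*e^{-4*t}, 4*t*(4 - t)*e^{-4*t}, (3*t^2 - 13*t + 1)*e^{-4*t}]]

A has Jordan form J = [[-4, 1, 0], [0, -4, 1], [0, 0, -4]] with A = PJP^{-1}, so e^{tA} = P e^{tJ} P^{-1}.

For a Jordan block J_k(λ), e^{tJ_k(λ)} = e^{λt} · (I + tN + t^2 N^2/2! + ... + t^{k-1} N^{k-1}/(k-1)!) where N is the nilpotent superdiagonal part.

Assembling the blocks and conjugating back gives the entries of e^{tA} as shown above.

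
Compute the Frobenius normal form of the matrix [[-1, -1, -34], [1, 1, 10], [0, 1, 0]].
The invariant factors of A (the non-unit diagonal entries of the Smith normal form of xI - A over ℚ[x]) are (x + 4)(x^2 - 4x + 6), each dividing the next. The characteristic polynomial is their product, (x + 4)(x^2 - 4x + 6).

The rational canonical form is the block-diagonal matrix of companion matrices C(f_i):
R = [[0, 0, -24], [1, 0, 10], [0, 1, 0]].

Note the characteristic polynomial does not split into linear factors over ℚ, so A has no Jordan form over ℚ; the rational canonical form exists over any field.

R = [[0, 0, -24], [1, 0, 10], [0, 1, 0]]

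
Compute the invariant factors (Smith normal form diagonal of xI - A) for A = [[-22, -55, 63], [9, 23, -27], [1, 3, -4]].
The Jordan structure of A has elementary divisors (x + 1)^3. Arranging the block sizes at each eigenvalue in decreasing order and taking row products gives the invariant factors.

Invariant factors (smallest first, each dividing the next): (x + 1)^3.

Check: the last factor (x + 1)^3 is the minimal polynomial, and the product (x + 1)^3 is the characteristic polynomial.

(x + 1)^3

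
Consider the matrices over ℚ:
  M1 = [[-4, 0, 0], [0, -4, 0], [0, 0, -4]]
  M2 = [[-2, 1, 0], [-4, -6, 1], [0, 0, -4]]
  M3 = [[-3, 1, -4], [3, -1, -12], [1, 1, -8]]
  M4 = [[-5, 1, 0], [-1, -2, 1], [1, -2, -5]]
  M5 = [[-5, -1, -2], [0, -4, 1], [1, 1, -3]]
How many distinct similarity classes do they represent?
3 classes: {M1}, {M2, M4, M5}, {M3}

Characteristic polynomials: χ_{M1} = (x + 4)^3, χ_{M2} = (x + 4)^3, χ_{M3} = (x + 4)^3, χ_{M4} = (x + 4)^3, χ_{M5} = (x + 4)^3.

{M1}: invariant factors x + 4, x + 4, x + 4.

{M2, M4, M5}: invariant factors (x + 4)^3.

{M3}: invariant factors x + 4, (x + 4)^2.

Matrices are similar if and only if their invariant-factor lists agree; the partition into similarity classes is {M1}, {M2, M4, M5}, {M3}.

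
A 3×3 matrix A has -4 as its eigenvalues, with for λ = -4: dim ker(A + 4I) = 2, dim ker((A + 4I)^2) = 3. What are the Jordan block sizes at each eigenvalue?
λ = -4: successive nullity increments [2, 1] count blocks of size ≥ k; block sizes are [2, 1].

Jordan blocks: (-4, 2), (-4, 1)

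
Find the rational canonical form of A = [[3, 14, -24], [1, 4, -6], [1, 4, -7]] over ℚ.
R = [[0, 0, 2], [1, 0, 3], [0, 1, 0]]

The invariant factors of A (the non-unit diagonal entries of the Smith normal form of xI - A over ℚ[x]) are (x - 2)(x + 1)^2, each dividing the next. The characteristic polynomial is their product, (x - 2)(x + 1)^2.

The rational canonical form is the block-diagonal matrix of companion matrices C(f_i):
R = [[0, 0, 2], [1, 0, 3], [0, 1, 0]].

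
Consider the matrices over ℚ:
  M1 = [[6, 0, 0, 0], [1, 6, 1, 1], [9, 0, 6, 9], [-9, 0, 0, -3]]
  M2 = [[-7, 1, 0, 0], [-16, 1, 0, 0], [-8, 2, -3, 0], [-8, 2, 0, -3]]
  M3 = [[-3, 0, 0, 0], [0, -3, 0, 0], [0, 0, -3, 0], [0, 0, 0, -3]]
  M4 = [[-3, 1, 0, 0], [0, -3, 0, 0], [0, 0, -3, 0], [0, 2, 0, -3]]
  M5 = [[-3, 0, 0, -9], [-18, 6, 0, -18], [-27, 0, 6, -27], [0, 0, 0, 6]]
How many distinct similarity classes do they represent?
Characteristic polynomials: χ_{M1} = (x - 6)^3(x + 3), χ_{M2} = (x + 3)^4, χ_{M3} = (x + 3)^4, χ_{M4} = (x + 3)^4, χ_{M5} = (x - 6)^3(x + 3).

{M1}: invariant factors x - 6, (x - 6)^2(x + 3).

{M2, M4}: invariant factors x + 3, x + 3, (x + 3)^2.

{M3}: invariant factors x + 3, x + 3, x + 3, x + 3.

{M5}: invariant factors x - 6, x - 6, (x - 6)(x + 3).

Matrices are similar if and only if their invariant-factor lists agree; the partition into similarity classes is {M1}, {M2, M4}, {M3}, {M5}.

4 classes: {M1}, {M2, M4}, {M3}, {M5}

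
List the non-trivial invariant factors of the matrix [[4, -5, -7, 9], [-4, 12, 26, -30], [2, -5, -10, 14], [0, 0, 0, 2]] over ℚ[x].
The Jordan structure of A has elementary divisors (x - 2)^3, (x - 2). Arranging the block sizes at each eigenvalue in decreasing order and taking row products gives the invariant factors.

Invariant factors (smallest first, each dividing the next): x - 2, (x - 2)^3.

Check: the last factor (x - 2)^3 is the minimal polynomial, and the product (x - 2)^4 is the characteristic polynomial.

x - 2, (x - 2)^3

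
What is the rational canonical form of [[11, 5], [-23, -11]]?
The invariant factors of A (the non-unit diagonal entries of the Smith normal form of xI - A over ℚ[x]) are x^2 - 6, each dividing the next. The characteristic polynomial is their product, x^2 - 6.

The rational canonical form is the block-diagonal matrix of companion matrices C(f_i):
R = [[0, 6], [1, 0]].

Note the characteristic polynomial does not split into linear factors over ℚ, so A has no Jordan form over ℚ; the rational canonical form exists over any field.

R = [[0, 6], [1, 0]]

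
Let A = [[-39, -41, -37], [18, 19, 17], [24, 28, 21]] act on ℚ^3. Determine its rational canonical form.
The invariant factors of A (the non-unit diagonal entries of the Smith normal form of xI - A over ℚ[x]) are (x + 3)(x^2 - 4x + 1), each dividing the next. The characteristic polynomial is their product, (x + 3)(x^2 - 4x + 1).

The rational canonical form is the block-diagonal matrix of companion matrices C(f_i):
R = [[0, 0, -3], [1, 0, 11], [0, 1, 1]].

Note the characteristic polynomial does not split into linear factors over ℚ, so A has no Jordan form over ℚ; the rational canonical form exists over any field.

R = [[0, 0, -3], [1, 0, 11], [0, 1, 1]]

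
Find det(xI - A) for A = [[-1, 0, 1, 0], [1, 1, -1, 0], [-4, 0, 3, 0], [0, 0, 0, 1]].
χ_A(x) = (x - 1)^4

xI - A = [[x + 1, 0, -1, 0], [-1, x - 1, 1, 0], [4, 0, x - 3, 0], [0, 0, 0, x - 1]].

Expanding det(xI - A) along the first row:
det(xI - A) = + (x + 1)·det([[x - 1, 1, 0], [0, x - 3, 0], [0, 0, x - 1]]) - (0)·det([[-1, 1, 0], [4, x - 3, 0], [0, 0, x - 1]]) + (-1)·det([[-1, x - 1, 0], [4, 0, 0], [0, 0, x - 1]]) - (0)·det([[-1, x - 1, 1], [4, 0, x - 3], [0, 0, 0]]).

Evaluating gives χ_A(x) = x^4 - 4x^3 + 6x^2 - 4x + 1 = (x - 1)^4.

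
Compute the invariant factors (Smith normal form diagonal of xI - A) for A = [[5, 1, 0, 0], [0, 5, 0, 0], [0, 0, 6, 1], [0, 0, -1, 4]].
The Jordan structure of A has elementary divisors (x - 5)^2, (x - 5)^2. Arranging the block sizes at each eigenvalue in decreasing order and taking row products gives the invariant factors.

Invariant factors (smallest first, each dividing the next): (x - 5)^2, (x - 5)^2.

Check: the last factor (x - 5)^2 is the minimal polynomial, and the product (x - 5)^4 is the characteristic polynomial.

(x - 5)^2, (x - 5)^2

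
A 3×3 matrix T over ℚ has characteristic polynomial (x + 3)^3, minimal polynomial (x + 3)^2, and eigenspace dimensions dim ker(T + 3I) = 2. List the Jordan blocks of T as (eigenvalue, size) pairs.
λ = -3: algebraic multiplicity 3 (exponent in χ_T), largest block size 2 (exponent in m_T), 2 blocks (geometric multiplicity). These force block sizes [2, 1].

Jordan blocks: (-3, 2), (-3, 1)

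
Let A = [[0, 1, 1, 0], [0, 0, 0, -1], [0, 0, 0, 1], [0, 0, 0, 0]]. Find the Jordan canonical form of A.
J = [[0, 1, 0, 0], [0, 0, 0, 0], [0, 0, 0, 1], [0, 0, 0, 0]]

The characteristic polynomial is det(xI - A) = x^4, so the eigenvalues are 0 (algebraic multiplicity 4).

For λ = 0: rank(A) = 2, rank(A^2) = 0. The eigenspace has dimension 4 - 2 = 2, so there are 2 Jordan blocks; the rank sequence gives block sizes [2, 2].

Assembling the blocks gives the Jordan form J above.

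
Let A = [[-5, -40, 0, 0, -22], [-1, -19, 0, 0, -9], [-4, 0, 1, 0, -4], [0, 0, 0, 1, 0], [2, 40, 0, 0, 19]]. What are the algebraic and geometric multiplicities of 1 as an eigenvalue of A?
The characteristic polynomial is (x - 1)^3(x + 3)^2, so the factor x - 1 appears with exponent 3: the algebraic multiplicity is 3.

rank(A - I) = 2, so the eigenspace has dimension 5 - 2 = 3: the geometric multiplicity is 3.

algebraic multiplicity 3, geometric multiplicity 3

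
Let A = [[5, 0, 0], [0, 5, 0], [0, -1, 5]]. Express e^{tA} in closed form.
A has Jordan form J = [[5, 1, 0], [0, 5, 0], [0, 0, 5]] with A = PJP^{-1}, so e^{tA} = P e^{tJ} P^{-1}.

For a Jordan block J_k(λ), e^{tJ_k(λ)} = e^{λt} · (I + tN + t^2 N^2/2! + ... + t^{k-1} N^{k-1}/(k-1)!) where N is the nilpotent superdiagonal part.

Assembling the blocks and conjugating back gives the entries of e^{tA} as shown above.

e^{tA} = [[e^{5*t}, 0, 0], [0, e^{5*t}, 0], [0, -t*e^{5*t}, e^{5*t}]]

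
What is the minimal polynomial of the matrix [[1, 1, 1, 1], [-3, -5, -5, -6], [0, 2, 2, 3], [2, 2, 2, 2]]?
m_A(x) = x^2

The characteristic polynomial factors as x^4. The minimal polynomial is ∏(x - λ)^{k_λ} where k_λ is the size of the largest Jordan block at λ.

For λ = 0: rank(A) = 2, and the largest Jordan block has size 2 (the smallest k with rank(A^k) = rank(A^(k+1))).

So m_A(x) = x^2.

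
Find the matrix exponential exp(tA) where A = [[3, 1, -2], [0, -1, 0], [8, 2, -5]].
e^{tA} = [[(4*t + 1)*e^{-t}, t*e^{-t}, -2*t*e^{-t}], [0, e^{-t}, 0], [8*t*e^{-t}, 2*t*e^{-t}, (1 - 4*t)*e^{-t}]]

A has Jordan form J = [[-1, 1, 0], [0, -1, 0], [0, 0, -1]] with A = PJP^{-1}, so e^{tA} = P e^{tJ} P^{-1}.

For a Jordan block J_k(λ), e^{tJ_k(λ)} = e^{λt} · (I + tN + t^2 N^2/2! + ... + t^{k-1} N^{k-1}/(k-1)!) where N is the nilpotent superdiagonal part.

Assembling the blocks and conjugating back gives the entries of e^{tA} as shown above.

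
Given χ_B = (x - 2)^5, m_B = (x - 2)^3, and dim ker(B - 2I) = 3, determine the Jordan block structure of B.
λ = 2: algebraic multiplicity 5 (exponent in χ_B), largest block size 3 (exponent in m_B), 3 blocks (geometric multiplicity). These force block sizes [3, 1, 1].

Jordan blocks: (2, 3), (2, 1), (2, 1)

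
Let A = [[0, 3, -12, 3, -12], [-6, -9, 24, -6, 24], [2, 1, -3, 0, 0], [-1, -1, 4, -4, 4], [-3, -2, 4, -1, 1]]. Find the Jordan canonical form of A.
The characteristic polynomial is det(xI - A) = (x + 3)^5, so the eigenvalues are -3 (algebraic multiplicity 5).

For λ = -3: rank(A + 3I) = 2, rank((A + 3I)^2) = 0. The eigenspace has dimension 5 - 2 = 3, so there are 3 Jordan blocks; the rank sequence gives block sizes [2, 2, 1].

Assembling the blocks gives the Jordan form J above.

J = [[-3, 1, 0, 0, 0], [0, -3, 0, 0, 0], [0, 0, -3, 1, 0], [0, 0, 0, -3, 0], [0, 0, 0, 0, -3]]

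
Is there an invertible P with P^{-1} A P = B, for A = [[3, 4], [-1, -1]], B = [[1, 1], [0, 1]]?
Yes.

Two matrices over a field are similar if and only if they have the same invariant factors.

Both A and B have characteristic polynomial (x - 1)^2 and minimal polynomial (x - 1)^2. Computing further, both have invariant factors (x - 1)^2. Hence A and B are similar.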